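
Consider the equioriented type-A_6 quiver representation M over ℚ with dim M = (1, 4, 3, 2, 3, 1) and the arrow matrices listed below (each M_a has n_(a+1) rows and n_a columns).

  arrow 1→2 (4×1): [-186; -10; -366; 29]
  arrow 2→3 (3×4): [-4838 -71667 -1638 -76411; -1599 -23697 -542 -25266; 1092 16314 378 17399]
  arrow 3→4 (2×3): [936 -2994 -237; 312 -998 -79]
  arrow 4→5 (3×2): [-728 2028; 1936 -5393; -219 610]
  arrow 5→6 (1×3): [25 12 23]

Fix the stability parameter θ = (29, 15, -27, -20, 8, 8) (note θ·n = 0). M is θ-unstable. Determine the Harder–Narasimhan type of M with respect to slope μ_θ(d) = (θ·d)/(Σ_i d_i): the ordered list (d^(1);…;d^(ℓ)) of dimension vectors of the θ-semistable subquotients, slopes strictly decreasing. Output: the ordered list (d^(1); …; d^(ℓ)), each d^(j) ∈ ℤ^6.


Via rank(M_{q-1}∘⋯∘M_p): M ≅ I[1,6], I[2,2], I[2,3]^2, I[4,5], I[5,5].
μ_θ-semistable layers: μ^(1)=15; μ^(2)=8; μ^(3)=-3/4; μ^(4)=-6; μ^(5)=-20

((0, 1, 0, 0, 0, 0); (0, 0, 0, 0, 3, 1); (1, 1, 1, 1, 0, 0); (0, 2, 2, 0, 0, 0); (0, 0, 0, 1, 0, 0))


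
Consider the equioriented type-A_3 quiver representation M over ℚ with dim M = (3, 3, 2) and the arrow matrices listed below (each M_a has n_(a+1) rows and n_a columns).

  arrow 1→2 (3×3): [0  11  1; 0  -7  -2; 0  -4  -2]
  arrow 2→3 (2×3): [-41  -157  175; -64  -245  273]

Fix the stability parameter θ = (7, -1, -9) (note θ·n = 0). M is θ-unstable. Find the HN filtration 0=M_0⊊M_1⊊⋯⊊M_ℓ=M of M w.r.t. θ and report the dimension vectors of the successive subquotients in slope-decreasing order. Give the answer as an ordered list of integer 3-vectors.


Via rank(M_{q-1}∘⋯∘M_p): M ≅ I[1,1], I[1,3]^2, I[2,2].
μ_θ-semistable layers: μ^(1)=7; μ^(2)=-1

((1, 0, 0); (2, 3, 2))


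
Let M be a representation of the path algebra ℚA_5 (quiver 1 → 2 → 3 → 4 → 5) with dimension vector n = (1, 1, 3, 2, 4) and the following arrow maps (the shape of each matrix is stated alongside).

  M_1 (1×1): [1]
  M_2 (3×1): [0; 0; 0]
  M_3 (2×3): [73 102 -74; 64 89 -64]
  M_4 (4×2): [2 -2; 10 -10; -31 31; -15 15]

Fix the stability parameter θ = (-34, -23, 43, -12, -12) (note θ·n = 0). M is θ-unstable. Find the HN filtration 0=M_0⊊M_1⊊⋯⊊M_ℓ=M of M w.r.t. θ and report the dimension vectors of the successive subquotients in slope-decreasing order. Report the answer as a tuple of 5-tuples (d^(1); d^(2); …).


Interval decomposition of M: I[1,2], I[3,3], I[3,4], I[3,5], I[5,5]^3.
HN type (ℓ=6): μ^(1)=43; μ^(2)=31/2; μ^(3)=19/3; μ^(4)=-12; μ^(5)=-23; μ^(6)=-34

((0, 0, 1, 0, 0); (0, 0, 1, 1, 0); (0, 0, 1, 1, 1); (0, 0, 0, 0, 3); (0, 1, 0, 0, 0); (1, 0, 0, 0, 0))


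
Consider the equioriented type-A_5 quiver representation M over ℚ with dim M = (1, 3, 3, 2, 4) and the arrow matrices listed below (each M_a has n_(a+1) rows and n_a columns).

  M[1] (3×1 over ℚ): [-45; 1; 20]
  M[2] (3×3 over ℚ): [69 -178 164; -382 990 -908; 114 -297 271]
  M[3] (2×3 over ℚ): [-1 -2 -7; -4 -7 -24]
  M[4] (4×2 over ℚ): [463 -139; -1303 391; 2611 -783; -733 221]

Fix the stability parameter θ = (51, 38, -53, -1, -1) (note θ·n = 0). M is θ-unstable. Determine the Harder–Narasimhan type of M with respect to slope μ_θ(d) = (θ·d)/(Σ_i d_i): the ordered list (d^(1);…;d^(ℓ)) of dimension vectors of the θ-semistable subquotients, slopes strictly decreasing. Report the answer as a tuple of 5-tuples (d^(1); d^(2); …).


Barcode: M ≅ I[1,5], I[2,3], I[2,5], I[5,5]^2. HN layers by μ_θ (3 steps, strictly decreasing):
  μ^(1)=34/5; μ^(2)=-1; μ^(3)=-15/2

((1, 1, 1, 1, 1); (0, 0, 0, 1, 3); (0, 2, 2, 0, 0))


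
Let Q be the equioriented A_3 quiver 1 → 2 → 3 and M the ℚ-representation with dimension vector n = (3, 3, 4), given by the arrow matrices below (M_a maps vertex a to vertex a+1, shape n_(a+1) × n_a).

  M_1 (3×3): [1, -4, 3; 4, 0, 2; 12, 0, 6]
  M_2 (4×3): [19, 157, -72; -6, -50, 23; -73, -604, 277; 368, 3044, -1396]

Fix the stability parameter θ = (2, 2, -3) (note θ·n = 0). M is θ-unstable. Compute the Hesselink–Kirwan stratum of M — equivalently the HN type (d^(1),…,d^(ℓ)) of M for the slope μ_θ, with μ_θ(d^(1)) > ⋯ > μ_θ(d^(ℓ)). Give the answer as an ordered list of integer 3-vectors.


Barcode: M ≅ I[1,1], I[1,3]^2, I[2,3], I[3,3]. HN layers by μ_θ (4 steps, strictly decreasing):
  μ^(1)=2; μ^(2)=1/3; μ^(3)=-1/2; μ^(4)=-3

((1, 0, 0); (2, 2, 2); (0, 1, 1); (0, 0, 1))


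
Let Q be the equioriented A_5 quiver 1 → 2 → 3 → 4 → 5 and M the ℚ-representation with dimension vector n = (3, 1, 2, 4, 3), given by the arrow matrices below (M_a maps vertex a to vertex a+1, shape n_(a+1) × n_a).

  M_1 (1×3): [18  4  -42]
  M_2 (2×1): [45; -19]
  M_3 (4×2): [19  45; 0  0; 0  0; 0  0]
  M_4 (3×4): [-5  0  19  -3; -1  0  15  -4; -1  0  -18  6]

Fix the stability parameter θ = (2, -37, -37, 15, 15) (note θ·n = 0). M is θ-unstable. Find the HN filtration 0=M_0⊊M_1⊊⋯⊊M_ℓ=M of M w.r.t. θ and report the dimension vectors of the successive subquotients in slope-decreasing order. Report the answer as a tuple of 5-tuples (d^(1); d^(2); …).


Via rank(M_{q-1}∘⋯∘M_p): M ≅ I[1,1]^2, I[1,3], I[3,5], I[4,4], I[4,5]^2.
μ_θ-semistable layers: μ^(1)=15; μ^(2)=2; μ^(3)=-24; μ^(4)=-37

((0, 0, 0, 4, 3); (2, 0, 0, 0, 0); (1, 1, 1, 0, 0); (0, 0, 1, 0, 0))


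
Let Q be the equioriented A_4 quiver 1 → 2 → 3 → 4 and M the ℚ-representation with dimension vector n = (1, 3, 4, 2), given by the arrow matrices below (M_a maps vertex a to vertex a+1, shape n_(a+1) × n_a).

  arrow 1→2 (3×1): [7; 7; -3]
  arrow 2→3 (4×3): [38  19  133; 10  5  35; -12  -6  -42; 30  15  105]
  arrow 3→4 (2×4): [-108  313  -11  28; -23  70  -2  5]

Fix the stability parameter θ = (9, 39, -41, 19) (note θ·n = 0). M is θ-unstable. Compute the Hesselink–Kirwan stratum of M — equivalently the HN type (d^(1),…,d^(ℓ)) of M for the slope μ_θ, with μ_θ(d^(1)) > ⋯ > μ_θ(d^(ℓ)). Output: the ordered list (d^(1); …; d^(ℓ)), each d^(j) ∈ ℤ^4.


Barcode: M ≅ I[1,2], I[2,2], I[2,4], I[3,3]^2, I[3,4]. HN layers by μ_θ (5 steps, strictly decreasing):
  μ^(1)=39; μ^(2)=19; μ^(3)=9; μ^(4)=-1; μ^(5)=-41

((0, 2, 0, 0); (0, 0, 0, 2); (1, 0, 0, 0); (0, 1, 1, 0); (0, 0, 3, 0))


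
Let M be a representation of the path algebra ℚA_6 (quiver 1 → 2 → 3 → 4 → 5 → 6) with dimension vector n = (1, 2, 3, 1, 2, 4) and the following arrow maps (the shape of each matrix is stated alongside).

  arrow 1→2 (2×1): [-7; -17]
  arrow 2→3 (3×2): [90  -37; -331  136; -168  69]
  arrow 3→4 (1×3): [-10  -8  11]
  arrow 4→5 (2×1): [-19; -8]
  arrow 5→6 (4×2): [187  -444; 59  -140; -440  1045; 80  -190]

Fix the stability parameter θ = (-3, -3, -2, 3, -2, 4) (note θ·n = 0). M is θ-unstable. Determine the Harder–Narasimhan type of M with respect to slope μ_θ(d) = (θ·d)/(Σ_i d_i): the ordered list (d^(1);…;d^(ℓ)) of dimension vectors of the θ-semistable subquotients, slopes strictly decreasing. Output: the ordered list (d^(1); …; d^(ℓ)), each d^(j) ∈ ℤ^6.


Via rank(M_{q-1}∘⋯∘M_p): M ≅ I[1,6], I[2,3], I[3,3], I[5,6], I[6,6]^2.
μ_θ-semistable layers: μ^(1)=4; μ^(2)=1/2; μ^(3)=-2; μ^(4)=-3

((0, 0, 0, 0, 0, 4); (0, 0, 0, 1, 1, 0); (0, 0, 3, 0, 1, 0); (1, 2, 0, 0, 0, 0))


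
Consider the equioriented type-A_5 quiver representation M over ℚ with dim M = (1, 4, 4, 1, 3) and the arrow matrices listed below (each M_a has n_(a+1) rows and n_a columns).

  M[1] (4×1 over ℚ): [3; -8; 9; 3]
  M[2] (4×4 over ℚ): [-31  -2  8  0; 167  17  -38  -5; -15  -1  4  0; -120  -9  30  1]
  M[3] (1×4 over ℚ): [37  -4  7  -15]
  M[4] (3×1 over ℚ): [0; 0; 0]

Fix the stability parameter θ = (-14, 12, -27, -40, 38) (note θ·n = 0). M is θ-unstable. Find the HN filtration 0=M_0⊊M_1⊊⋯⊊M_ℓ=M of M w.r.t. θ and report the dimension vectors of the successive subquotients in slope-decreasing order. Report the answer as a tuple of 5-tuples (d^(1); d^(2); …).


Barcode: M ≅ I[1,4], I[2,2], I[2,3]^2, I[3,3], I[5,5]^3. HN layers by μ_θ (5 steps, strictly decreasing):
  μ^(1)=38; μ^(2)=12; μ^(3)=-15/2; μ^(4)=-69/4; μ^(5)=-27

((0, 0, 0, 0, 3); (0, 1, 0, 0, 0); (0, 2, 2, 0, 0); (1, 1, 1, 1, 0); (0, 0, 1, 0, 0))


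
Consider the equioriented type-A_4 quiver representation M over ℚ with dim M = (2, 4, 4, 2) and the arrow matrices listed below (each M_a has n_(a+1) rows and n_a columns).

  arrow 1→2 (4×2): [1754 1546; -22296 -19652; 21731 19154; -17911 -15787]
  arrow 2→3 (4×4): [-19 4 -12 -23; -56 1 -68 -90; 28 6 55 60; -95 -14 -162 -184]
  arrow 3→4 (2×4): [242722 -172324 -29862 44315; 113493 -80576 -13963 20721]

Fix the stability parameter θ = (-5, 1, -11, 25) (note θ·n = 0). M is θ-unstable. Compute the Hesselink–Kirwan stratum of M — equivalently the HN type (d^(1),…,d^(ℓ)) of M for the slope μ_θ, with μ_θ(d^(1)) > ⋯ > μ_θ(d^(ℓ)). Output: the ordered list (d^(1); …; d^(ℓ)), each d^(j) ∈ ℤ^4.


Barcode: M ≅ I[1,4]^2, I[2,3]^2. HN layers by μ_θ (2 steps, strictly decreasing):
  μ^(1)=25; μ^(2)=-5

((0, 0, 0, 2); (2, 4, 4, 0))


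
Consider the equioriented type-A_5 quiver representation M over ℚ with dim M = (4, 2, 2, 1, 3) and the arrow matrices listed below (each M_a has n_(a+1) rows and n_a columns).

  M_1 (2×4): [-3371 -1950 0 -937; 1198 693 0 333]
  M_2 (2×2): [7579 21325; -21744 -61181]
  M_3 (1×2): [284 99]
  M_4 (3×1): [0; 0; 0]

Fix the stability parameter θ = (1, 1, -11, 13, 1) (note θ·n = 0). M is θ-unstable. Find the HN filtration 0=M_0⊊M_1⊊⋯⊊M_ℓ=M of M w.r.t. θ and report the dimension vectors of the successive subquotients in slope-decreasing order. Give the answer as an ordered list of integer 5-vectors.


Interval decomposition of M: I[1,1]^2, I[1,3], I[1,4], I[5,5]^3.
HN type (ℓ=3): μ^(1)=13; μ^(2)=1; μ^(3)=-3

((0, 0, 0, 1, 0); (2, 0, 0, 0, 3); (2, 2, 2, 0, 0))


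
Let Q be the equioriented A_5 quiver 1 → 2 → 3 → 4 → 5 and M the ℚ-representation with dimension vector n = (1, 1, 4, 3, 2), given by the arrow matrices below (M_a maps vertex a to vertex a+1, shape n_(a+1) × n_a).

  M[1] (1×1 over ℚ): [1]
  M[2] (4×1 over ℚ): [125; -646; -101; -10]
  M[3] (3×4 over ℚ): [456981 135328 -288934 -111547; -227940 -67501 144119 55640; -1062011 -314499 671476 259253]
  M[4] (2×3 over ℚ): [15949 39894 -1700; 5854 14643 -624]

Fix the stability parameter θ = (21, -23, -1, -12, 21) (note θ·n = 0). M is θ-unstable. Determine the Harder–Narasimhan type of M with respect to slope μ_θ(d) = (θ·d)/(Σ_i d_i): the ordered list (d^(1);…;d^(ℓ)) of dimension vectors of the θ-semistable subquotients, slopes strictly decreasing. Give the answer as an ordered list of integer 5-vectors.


Barcode: M ≅ I[1,5], I[3,3], I[3,4], I[3,5]. HN layers by μ_θ (4 steps, strictly decreasing):
  μ^(1)=21; μ^(2)=-1; μ^(3)=-15/4; μ^(4)=-13/2

((0, 0, 0, 0, 2); (0, 0, 1, 0, 0); (1, 1, 1, 1, 0); (0, 0, 2, 2, 0))


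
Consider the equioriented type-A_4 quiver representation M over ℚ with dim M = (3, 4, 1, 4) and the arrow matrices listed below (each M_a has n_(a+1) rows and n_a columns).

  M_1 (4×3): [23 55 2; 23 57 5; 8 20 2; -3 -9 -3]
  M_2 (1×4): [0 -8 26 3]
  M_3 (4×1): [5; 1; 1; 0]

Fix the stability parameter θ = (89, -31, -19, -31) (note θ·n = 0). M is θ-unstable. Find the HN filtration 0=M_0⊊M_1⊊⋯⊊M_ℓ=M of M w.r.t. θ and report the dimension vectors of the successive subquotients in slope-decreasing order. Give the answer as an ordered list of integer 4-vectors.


Via rank(M_{q-1}∘⋯∘M_p): M ≅ I[1,1], I[1,2], I[1,4], I[2,2]^2, I[4,4]^3.
μ_θ-semistable layers: μ^(1)=89; μ^(2)=29; μ^(3)=2; μ^(4)=-31

((1, 0, 0, 0); (1, 1, 0, 0); (1, 1, 1, 1); (0, 2, 0, 3))


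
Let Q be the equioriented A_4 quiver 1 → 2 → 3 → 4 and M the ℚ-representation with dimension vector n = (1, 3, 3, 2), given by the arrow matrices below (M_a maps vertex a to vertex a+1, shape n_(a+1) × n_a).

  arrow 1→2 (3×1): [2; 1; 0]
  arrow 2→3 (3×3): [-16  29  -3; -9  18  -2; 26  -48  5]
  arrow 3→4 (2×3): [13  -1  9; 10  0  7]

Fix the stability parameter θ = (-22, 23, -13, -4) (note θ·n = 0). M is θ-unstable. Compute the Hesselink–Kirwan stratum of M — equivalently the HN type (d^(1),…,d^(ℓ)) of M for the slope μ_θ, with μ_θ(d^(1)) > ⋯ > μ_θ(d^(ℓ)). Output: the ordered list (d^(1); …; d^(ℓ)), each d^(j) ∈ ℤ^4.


Via rank(M_{q-1}∘⋯∘M_p): M ≅ I[1,4], I[2,3], I[2,4].
μ_θ-semistable layers: μ^(1)=5; μ^(2)=2; μ^(3)=-22

((0, 1, 1, 0); (0, 2, 2, 2); (1, 0, 0, 0))


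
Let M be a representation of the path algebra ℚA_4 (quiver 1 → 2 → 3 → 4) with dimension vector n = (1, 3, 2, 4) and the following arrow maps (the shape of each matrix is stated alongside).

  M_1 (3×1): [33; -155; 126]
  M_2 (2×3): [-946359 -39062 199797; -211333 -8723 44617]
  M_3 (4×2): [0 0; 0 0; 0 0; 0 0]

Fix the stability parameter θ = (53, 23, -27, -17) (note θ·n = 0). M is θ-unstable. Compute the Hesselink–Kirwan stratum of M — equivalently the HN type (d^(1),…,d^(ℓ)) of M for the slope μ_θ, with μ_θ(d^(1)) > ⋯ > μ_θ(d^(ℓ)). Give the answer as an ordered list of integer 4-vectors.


Barcode: M ≅ I[1,3], I[2,2], I[2,3], I[4,4]^4. HN layers by μ_θ (4 steps, strictly decreasing):
  μ^(1)=23; μ^(2)=49/3; μ^(3)=-2; μ^(4)=-17

((0, 1, 0, 0); (1, 1, 1, 0); (0, 1, 1, 0); (0, 0, 0, 4))


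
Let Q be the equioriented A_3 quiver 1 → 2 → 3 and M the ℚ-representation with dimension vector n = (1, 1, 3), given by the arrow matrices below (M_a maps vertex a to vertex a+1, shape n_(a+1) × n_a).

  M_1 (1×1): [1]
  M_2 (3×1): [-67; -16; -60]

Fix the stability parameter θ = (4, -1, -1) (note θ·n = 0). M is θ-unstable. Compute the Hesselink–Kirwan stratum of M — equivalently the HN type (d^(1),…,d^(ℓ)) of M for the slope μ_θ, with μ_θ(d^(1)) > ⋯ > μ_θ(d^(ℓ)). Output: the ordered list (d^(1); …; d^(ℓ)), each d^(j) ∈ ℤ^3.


Interval decomposition of M: I[1,3], I[3,3]^2.
HN type (ℓ=2): μ^(1)=2/3; μ^(2)=-1

((1, 1, 1); (0, 0, 2))


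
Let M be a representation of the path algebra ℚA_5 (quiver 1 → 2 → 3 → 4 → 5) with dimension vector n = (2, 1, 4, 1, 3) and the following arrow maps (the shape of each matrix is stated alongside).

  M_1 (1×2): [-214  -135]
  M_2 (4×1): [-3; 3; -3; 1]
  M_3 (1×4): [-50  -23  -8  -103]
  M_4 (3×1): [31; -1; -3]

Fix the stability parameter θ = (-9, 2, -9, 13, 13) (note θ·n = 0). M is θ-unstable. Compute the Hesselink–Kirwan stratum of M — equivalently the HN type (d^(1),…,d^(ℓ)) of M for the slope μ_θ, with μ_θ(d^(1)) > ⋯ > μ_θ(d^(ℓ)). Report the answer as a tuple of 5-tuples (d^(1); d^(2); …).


Barcode: M ≅ I[1,1], I[1,5], I[3,3]^3, I[5,5]^2. HN layers by μ_θ (3 steps, strictly decreasing):
  μ^(1)=13; μ^(2)=-7/2; μ^(3)=-9

((0, 0, 0, 1, 3); (0, 1, 1, 0, 0); (2, 0, 3, 0, 0))


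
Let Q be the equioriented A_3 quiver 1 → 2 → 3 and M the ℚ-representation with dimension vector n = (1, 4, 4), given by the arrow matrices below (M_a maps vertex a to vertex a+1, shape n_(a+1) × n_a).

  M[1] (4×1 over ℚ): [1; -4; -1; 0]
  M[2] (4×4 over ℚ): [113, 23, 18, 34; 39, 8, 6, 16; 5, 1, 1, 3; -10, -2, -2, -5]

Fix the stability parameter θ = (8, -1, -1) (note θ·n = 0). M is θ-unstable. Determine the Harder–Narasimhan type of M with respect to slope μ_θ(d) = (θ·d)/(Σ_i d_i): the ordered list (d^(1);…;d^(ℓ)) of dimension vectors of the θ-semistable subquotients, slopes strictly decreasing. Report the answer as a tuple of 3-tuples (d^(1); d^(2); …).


Barcode: M ≅ I[1,3], I[2,3]^3. HN layers by μ_θ (2 steps, strictly decreasing):
  μ^(1)=2; μ^(2)=-1

((1, 1, 1); (0, 3, 3))


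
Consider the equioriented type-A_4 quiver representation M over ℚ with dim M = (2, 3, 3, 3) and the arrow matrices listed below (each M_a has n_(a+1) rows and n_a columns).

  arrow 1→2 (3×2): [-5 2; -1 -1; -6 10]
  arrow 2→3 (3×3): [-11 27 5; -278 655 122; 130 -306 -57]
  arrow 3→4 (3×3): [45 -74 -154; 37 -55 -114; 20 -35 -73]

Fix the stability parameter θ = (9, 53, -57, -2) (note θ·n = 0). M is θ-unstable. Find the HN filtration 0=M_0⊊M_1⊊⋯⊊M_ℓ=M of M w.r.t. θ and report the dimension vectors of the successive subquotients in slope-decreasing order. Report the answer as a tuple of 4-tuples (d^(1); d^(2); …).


Interval decomposition of M: I[1,4]^2, I[2,4].
HN type (ℓ=2): μ^(1)=3/4; μ^(2)=-2

((2, 2, 2, 2); (0, 1, 1, 1))


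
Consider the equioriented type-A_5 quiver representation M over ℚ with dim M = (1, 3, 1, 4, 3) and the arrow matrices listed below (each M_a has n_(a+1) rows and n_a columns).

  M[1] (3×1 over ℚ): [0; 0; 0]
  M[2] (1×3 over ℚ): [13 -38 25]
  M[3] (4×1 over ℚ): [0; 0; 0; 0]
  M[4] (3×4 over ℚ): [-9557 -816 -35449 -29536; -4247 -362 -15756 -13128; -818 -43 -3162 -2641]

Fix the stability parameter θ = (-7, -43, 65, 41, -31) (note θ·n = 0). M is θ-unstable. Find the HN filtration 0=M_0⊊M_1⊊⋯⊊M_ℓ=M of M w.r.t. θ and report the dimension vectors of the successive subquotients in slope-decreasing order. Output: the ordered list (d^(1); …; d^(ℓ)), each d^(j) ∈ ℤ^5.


Barcode: M ≅ I[1,1], I[2,2]^2, I[2,3], I[4,4], I[4,5]^3. HN layers by μ_θ (5 steps, strictly decreasing):
  μ^(1)=65; μ^(2)=41; μ^(3)=5; μ^(4)=-7; μ^(5)=-43

((0, 0, 1, 0, 0); (0, 0, 0, 1, 0); (0, 0, 0, 3, 3); (1, 0, 0, 0, 0); (0, 3, 0, 0, 0))


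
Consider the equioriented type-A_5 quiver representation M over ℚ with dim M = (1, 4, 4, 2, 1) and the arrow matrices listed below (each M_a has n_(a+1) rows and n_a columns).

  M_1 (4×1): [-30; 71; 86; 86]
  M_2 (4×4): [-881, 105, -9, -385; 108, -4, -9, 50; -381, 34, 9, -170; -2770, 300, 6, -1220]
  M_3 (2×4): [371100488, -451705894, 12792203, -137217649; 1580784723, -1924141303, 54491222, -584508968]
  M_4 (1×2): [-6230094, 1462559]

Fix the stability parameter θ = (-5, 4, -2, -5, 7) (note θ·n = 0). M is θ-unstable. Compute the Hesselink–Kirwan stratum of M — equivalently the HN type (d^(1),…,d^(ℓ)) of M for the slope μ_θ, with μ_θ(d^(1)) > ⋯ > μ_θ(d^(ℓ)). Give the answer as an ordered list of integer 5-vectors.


Interval decomposition of M: I[1,5], I[2,2], I[2,3], I[2,4], I[3,3].
HN type (ℓ=6): μ^(1)=7; μ^(2)=4; μ^(3)=1; μ^(4)=-1; μ^(5)=-2; μ^(6)=-5

((0, 0, 0, 0, 1); (0, 1, 0, 0, 0); (0, 1, 1, 0, 0); (0, 2, 2, 2, 0); (0, 0, 1, 0, 0); (1, 0, 0, 0, 0))


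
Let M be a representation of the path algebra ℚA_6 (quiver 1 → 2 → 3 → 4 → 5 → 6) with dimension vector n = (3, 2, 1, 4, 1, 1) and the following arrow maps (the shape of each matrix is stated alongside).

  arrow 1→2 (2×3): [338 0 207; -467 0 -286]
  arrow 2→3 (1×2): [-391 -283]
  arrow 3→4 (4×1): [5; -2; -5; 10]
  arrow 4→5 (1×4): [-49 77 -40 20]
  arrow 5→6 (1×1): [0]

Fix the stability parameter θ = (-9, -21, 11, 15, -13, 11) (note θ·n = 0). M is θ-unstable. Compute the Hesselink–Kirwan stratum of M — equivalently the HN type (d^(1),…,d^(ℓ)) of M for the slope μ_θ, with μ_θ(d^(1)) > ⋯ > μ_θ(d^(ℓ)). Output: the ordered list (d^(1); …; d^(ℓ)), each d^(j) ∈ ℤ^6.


Via rank(M_{q-1}∘⋯∘M_p): M ≅ I[1,1], I[1,2], I[1,5], I[4,4]^3, I[6,6].
μ_θ-semistable layers: μ^(1)=15; μ^(2)=11; μ^(3)=13/3; μ^(4)=-9; μ^(5)=-15

((0, 0, 0, 3, 0, 0); (0, 0, 0, 0, 0, 1); (0, 0, 1, 1, 1, 0); (1, 0, 0, 0, 0, 0); (2, 2, 0, 0, 0, 0))


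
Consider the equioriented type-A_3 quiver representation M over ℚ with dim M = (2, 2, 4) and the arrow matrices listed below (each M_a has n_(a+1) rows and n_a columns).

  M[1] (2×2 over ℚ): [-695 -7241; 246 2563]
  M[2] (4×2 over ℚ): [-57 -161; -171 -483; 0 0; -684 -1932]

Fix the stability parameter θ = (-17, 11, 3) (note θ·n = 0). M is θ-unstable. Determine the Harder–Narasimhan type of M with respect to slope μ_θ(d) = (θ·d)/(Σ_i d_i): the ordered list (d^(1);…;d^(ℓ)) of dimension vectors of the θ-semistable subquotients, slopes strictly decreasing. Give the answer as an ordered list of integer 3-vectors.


Barcode: M ≅ I[1,2], I[1,3], I[3,3]^3. HN layers by μ_θ (4 steps, strictly decreasing):
  μ^(1)=11; μ^(2)=7; μ^(3)=3; μ^(4)=-17

((0, 1, 0); (0, 1, 1); (0, 0, 3); (2, 0, 0))


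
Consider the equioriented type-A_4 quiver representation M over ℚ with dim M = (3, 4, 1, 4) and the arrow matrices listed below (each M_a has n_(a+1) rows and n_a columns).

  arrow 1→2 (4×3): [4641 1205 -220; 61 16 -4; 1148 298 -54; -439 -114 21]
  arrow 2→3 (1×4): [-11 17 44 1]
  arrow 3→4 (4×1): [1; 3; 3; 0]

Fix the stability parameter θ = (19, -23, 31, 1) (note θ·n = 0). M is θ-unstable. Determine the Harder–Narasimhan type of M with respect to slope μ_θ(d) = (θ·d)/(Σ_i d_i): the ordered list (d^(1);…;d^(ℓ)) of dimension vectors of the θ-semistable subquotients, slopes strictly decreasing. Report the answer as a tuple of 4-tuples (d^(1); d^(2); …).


Barcode: M ≅ I[1,2]^2, I[1,4], I[2,2], I[4,4]^3. HN layers by μ_θ (4 steps, strictly decreasing):
  μ^(1)=16; μ^(2)=1; μ^(3)=-2; μ^(4)=-23

((0, 0, 1, 1); (0, 0, 0, 3); (3, 3, 0, 0); (0, 1, 0, 0))


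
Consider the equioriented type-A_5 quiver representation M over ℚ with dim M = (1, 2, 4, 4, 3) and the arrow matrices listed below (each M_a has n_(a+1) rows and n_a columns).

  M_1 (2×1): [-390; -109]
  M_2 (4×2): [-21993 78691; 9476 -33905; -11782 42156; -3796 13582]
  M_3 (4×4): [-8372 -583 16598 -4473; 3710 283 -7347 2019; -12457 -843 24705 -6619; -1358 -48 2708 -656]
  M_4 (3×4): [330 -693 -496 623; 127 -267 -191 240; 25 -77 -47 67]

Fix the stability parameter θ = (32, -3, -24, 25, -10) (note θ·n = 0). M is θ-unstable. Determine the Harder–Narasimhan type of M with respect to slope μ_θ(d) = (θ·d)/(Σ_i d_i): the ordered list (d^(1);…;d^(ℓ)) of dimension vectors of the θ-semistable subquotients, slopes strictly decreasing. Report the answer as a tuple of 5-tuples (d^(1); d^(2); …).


Via rank(M_{q-1}∘⋯∘M_p): M ≅ I[1,5], I[2,5], I[3,3], I[3,4], I[4,5].
μ_θ-semistable layers: μ^(1)=25; μ^(2)=15/2; μ^(3)=5/3; μ^(4)=-27/2; μ^(5)=-24

((0, 0, 0, 1, 0); (0, 0, 0, 3, 3); (1, 1, 1, 0, 0); (0, 1, 1, 0, 0); (0, 0, 2, 0, 0))


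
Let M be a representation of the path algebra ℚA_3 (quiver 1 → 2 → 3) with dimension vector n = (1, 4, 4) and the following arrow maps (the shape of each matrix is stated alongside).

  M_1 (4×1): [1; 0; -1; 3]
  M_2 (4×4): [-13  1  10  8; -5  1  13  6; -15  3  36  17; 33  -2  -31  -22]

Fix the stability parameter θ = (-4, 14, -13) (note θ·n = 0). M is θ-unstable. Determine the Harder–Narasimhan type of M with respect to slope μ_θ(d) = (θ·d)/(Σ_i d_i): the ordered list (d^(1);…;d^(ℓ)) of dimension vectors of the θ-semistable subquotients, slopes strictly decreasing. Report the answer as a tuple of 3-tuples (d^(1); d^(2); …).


Barcode: M ≅ I[1,3], I[2,3]^3. HN layers by μ_θ (2 steps, strictly decreasing):
  μ^(1)=1/2; μ^(2)=-4

((0, 4, 4); (1, 0, 0))


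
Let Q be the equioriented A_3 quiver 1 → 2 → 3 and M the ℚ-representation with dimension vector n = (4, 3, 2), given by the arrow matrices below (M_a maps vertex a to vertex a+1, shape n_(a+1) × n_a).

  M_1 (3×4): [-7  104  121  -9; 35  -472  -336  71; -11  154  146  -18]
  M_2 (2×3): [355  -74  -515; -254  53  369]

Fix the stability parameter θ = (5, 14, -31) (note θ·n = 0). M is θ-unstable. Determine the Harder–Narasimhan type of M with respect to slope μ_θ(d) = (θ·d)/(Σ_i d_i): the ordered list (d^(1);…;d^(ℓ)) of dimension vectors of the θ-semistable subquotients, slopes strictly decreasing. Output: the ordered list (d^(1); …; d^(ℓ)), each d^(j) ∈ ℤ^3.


Interval decomposition of M: I[1,1], I[1,2], I[1,3]^2.
HN type (ℓ=3): μ^(1)=14; μ^(2)=5; μ^(3)=-4

((0, 1, 0); (2, 0, 0); (2, 2, 2))


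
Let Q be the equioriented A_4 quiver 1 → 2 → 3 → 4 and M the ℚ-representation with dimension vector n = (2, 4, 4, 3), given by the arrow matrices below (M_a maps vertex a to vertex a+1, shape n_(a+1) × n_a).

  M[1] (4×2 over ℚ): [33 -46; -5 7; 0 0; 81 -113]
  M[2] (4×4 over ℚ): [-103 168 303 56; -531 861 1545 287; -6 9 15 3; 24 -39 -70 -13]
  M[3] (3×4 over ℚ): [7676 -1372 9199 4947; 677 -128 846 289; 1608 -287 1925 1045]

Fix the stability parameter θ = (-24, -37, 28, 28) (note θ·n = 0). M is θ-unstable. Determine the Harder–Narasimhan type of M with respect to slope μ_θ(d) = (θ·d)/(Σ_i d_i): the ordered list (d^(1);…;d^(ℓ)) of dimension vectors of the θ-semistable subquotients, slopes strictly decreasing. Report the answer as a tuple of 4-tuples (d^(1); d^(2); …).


Interval decomposition of M: I[1,2], I[1,4], I[2,4]^2, I[3,3].
HN type (ℓ=3): μ^(1)=28; μ^(2)=-61/2; μ^(3)=-37

((0, 0, 4, 3); (2, 2, 0, 0); (0, 2, 0, 0))


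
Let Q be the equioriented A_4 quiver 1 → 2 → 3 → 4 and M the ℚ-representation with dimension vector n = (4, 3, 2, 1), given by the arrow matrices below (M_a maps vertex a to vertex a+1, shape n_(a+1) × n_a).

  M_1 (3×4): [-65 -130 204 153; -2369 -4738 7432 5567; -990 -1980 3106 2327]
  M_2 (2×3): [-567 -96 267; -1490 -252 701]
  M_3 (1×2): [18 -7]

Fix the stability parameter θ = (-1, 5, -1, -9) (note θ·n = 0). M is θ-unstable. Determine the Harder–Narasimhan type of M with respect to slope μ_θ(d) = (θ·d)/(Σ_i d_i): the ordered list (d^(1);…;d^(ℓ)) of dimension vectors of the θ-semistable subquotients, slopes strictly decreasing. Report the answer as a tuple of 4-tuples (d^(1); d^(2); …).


Barcode: M ≅ I[1,1]^2, I[1,3], I[1,4], I[2,2]. HN layers by μ_θ (4 steps, strictly decreasing):
  μ^(1)=5; μ^(2)=2; μ^(3)=-1; μ^(4)=-3/2

((0, 1, 0, 0); (0, 1, 1, 0); (3, 0, 0, 0); (1, 1, 1, 1))


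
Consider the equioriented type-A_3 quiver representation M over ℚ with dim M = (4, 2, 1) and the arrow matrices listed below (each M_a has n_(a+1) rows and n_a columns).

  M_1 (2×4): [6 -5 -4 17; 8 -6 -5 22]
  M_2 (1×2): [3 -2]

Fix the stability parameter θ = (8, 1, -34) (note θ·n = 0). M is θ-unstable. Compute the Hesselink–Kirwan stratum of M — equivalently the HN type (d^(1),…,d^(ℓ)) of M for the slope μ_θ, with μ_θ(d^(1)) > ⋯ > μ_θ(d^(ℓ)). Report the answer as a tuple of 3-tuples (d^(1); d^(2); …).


Interval decomposition of M: I[1,1]^2, I[1,2], I[1,3].
HN type (ℓ=3): μ^(1)=8; μ^(2)=9/2; μ^(3)=-25/3

((2, 0, 0); (1, 1, 0); (1, 1, 1))


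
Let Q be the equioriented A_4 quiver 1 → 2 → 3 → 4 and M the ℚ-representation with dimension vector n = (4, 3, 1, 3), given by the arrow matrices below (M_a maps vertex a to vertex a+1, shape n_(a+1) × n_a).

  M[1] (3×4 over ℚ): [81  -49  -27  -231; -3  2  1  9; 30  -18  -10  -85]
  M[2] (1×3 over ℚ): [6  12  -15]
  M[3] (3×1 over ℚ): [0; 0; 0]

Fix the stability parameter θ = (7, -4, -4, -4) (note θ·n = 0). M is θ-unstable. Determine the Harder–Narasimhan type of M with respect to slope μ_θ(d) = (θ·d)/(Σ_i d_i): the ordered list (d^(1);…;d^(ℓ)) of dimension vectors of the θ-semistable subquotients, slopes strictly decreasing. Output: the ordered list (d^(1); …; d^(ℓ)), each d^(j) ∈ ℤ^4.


Via rank(M_{q-1}∘⋯∘M_p): M ≅ I[1,1], I[1,2]^2, I[1,3], I[4,4]^3.
μ_θ-semistable layers: μ^(1)=7; μ^(2)=3/2; μ^(3)=-1/3; μ^(4)=-4

((1, 0, 0, 0); (2, 2, 0, 0); (1, 1, 1, 0); (0, 0, 0, 3))


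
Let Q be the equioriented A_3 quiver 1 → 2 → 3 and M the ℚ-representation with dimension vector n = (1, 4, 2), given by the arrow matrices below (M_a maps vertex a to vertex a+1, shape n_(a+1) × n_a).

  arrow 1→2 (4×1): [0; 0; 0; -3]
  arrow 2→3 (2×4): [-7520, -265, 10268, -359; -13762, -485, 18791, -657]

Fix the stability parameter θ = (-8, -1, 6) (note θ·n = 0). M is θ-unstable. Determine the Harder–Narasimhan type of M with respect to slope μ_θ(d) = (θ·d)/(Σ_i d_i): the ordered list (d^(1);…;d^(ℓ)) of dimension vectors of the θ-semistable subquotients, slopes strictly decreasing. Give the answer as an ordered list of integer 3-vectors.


Interval decomposition of M: I[1,3], I[2,2]^2, I[2,3].
HN type (ℓ=3): μ^(1)=6; μ^(2)=-1; μ^(3)=-8

((0, 0, 2); (0, 4, 0); (1, 0, 0))


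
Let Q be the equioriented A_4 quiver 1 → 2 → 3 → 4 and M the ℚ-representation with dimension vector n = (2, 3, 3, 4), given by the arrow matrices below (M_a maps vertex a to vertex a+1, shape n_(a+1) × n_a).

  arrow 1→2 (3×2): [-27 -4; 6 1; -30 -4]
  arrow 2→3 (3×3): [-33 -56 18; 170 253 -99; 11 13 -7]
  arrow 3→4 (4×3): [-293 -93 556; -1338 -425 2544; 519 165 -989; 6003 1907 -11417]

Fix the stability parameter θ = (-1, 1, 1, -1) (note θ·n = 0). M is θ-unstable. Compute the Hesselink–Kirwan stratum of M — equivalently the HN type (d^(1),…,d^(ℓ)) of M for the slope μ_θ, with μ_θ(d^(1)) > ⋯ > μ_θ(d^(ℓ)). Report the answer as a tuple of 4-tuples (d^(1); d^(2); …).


Via rank(M_{q-1}∘⋯∘M_p): M ≅ I[1,4]^2, I[2,4], I[4,4].
μ_θ-semistable layers: μ^(1)=1/3; μ^(2)=-1

((0, 3, 3, 3); (2, 0, 0, 1))


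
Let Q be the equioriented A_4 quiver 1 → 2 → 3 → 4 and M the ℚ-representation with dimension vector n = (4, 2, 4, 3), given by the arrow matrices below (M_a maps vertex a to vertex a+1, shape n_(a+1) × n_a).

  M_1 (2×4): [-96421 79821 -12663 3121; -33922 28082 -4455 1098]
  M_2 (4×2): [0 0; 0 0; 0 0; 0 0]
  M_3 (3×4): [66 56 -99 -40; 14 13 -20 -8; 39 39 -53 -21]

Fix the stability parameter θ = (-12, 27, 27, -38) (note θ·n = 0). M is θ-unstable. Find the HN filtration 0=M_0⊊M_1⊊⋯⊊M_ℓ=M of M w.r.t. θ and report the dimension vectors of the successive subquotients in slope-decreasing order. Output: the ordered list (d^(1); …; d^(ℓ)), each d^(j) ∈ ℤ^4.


Via rank(M_{q-1}∘⋯∘M_p): M ≅ I[1,1]^2, I[1,2]^2, I[3,3], I[3,4]^3.
μ_θ-semistable layers: μ^(1)=27; μ^(2)=-11/2; μ^(3)=-12

((0, 2, 1, 0); (0, 0, 3, 3); (4, 0, 0, 0))


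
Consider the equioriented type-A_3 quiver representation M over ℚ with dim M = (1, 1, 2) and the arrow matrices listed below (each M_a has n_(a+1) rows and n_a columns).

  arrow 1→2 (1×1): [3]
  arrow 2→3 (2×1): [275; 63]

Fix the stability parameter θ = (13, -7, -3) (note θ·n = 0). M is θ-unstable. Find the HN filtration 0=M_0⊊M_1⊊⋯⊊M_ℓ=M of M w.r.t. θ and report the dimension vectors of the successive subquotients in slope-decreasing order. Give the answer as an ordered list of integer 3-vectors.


Via rank(M_{q-1}∘⋯∘M_p): M ≅ I[1,3], I[3,3].
μ_θ-semistable layers: μ^(1)=1; μ^(2)=-3

((1, 1, 1); (0, 0, 1))


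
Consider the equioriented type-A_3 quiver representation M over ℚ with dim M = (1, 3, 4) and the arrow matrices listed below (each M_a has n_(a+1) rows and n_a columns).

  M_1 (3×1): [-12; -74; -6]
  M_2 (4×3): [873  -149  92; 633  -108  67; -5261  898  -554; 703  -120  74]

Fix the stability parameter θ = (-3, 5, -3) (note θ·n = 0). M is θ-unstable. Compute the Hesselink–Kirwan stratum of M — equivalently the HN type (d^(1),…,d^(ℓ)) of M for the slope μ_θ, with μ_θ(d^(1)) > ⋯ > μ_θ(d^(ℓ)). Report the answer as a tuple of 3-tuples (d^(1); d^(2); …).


Interval decomposition of M: I[1,3], I[2,3]^2, I[3,3].
HN type (ℓ=2): μ^(1)=1; μ^(2)=-3

((0, 3, 3); (1, 0, 1))


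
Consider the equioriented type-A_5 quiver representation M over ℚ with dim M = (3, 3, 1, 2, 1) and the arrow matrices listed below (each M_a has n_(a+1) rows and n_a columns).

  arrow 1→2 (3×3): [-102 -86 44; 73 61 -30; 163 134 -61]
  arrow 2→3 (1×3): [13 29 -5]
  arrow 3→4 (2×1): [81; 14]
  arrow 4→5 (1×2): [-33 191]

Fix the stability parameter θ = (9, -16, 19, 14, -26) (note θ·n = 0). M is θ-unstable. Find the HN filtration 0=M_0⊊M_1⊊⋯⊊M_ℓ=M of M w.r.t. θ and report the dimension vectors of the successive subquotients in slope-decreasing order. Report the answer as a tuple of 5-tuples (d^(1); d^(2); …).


Via rank(M_{q-1}∘⋯∘M_p): M ≅ I[1,1], I[1,2], I[1,5], I[2,2], I[4,4].
μ_θ-semistable layers: μ^(1)=14; μ^(2)=9; μ^(3)=7/3; μ^(4)=-7/2; μ^(5)=-16

((0, 0, 0, 1, 0); (1, 0, 0, 0, 0); (0, 0, 1, 1, 1); (2, 2, 0, 0, 0); (0, 1, 0, 0, 0))


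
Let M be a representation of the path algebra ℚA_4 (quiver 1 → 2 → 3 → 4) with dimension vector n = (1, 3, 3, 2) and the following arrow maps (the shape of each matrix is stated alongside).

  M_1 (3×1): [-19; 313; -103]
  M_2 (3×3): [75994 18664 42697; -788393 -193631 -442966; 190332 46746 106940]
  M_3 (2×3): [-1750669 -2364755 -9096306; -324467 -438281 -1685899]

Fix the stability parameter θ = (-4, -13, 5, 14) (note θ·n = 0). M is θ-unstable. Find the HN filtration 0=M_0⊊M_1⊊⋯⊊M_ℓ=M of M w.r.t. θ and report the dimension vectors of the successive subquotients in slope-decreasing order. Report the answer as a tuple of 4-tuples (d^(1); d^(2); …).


Barcode: M ≅ I[1,4], I[2,3], I[2,4]. HN layers by μ_θ (4 steps, strictly decreasing):
  μ^(1)=14; μ^(2)=5; μ^(3)=-17/2; μ^(4)=-13

((0, 0, 0, 2); (0, 0, 3, 0); (1, 1, 0, 0); (0, 2, 0, 0))


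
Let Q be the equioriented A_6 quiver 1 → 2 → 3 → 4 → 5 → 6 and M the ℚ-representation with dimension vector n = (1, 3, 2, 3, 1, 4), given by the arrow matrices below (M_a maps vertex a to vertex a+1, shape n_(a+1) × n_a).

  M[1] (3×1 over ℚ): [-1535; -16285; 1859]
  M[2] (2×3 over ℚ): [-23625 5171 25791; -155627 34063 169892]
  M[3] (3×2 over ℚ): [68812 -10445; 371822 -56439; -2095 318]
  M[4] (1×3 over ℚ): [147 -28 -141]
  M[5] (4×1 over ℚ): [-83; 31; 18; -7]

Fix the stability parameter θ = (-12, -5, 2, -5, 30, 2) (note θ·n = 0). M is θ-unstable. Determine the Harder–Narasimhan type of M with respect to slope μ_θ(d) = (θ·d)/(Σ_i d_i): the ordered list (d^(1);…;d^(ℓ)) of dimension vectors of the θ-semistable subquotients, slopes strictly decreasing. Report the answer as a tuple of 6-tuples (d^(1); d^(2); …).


Interval decomposition of M: I[1,6], I[2,2], I[2,4], I[4,4], I[6,6]^3.
HN type (ℓ=5): μ^(1)=16; μ^(2)=2; μ^(3)=-3/2; μ^(4)=-5; μ^(5)=-12

((0, 0, 0, 0, 1, 1); (0, 0, 0, 0, 0, 3); (0, 0, 2, 2, 0, 0); (0, 3, 0, 1, 0, 0); (1, 0, 0, 0, 0, 0))


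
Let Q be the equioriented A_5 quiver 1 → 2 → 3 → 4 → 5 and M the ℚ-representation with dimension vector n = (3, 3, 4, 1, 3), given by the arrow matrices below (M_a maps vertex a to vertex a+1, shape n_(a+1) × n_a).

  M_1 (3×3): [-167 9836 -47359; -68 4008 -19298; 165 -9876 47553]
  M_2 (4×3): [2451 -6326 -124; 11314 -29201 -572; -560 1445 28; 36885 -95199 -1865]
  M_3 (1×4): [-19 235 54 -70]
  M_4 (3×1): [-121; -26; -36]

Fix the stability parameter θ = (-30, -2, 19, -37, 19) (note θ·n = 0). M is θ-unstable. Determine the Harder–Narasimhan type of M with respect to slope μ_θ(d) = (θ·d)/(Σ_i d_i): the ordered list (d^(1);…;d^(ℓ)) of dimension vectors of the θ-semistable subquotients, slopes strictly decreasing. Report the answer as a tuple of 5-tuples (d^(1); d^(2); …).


Via rank(M_{q-1}∘⋯∘M_p): M ≅ I[1,1], I[1,3], I[1,5], I[2,3], I[3,3], I[5,5]^2.
μ_θ-semistable layers: μ^(1)=19; μ^(2)=-2; μ^(3)=-20/3; μ^(4)=-30

((0, 0, 3, 0, 3); (0, 2, 0, 0, 0); (0, 1, 1, 1, 0); (3, 0, 0, 0, 0))


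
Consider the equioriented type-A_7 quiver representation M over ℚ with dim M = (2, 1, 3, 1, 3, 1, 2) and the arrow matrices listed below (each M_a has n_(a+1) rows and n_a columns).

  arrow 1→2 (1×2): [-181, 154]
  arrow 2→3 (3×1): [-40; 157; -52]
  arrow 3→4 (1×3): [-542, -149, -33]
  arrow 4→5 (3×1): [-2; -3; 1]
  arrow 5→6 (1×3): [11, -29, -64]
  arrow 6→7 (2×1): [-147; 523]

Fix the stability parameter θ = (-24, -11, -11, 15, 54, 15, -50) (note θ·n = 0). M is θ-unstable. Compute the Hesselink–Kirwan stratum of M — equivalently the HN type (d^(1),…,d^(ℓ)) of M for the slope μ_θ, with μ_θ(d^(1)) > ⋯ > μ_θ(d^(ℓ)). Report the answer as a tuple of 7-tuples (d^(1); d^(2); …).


Via rank(M_{q-1}∘⋯∘M_p): M ≅ I[1,1], I[1,7], I[3,3]^2, I[5,5]^2, I[7,7].
μ_θ-semistable layers: μ^(1)=54; μ^(2)=17/2; μ^(3)=-11; μ^(4)=-24; μ^(5)=-50

((0, 0, 0, 0, 2, 0, 0); (0, 0, 0, 1, 1, 1, 1); (0, 1, 3, 0, 0, 0, 0); (2, 0, 0, 0, 0, 0, 0); (0, 0, 0, 0, 0, 0, 1))


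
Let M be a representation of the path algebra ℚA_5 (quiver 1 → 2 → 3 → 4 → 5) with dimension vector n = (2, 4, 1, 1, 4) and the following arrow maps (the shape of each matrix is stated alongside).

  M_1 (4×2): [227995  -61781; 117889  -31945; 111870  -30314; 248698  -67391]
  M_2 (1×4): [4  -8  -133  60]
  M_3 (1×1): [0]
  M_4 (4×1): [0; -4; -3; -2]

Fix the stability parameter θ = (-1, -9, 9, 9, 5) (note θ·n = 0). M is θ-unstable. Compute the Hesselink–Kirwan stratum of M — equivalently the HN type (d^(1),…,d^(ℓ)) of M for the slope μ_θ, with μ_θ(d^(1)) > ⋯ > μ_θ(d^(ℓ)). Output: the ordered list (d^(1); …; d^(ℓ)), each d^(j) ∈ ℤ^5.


Via rank(M_{q-1}∘⋯∘M_p): M ≅ I[1,2], I[1,3], I[2,2]^2, I[4,5], I[5,5]^3.
μ_θ-semistable layers: μ^(1)=9; μ^(2)=7; μ^(3)=5; μ^(4)=-5; μ^(5)=-9

((0, 0, 1, 0, 0); (0, 0, 0, 1, 1); (0, 0, 0, 0, 3); (2, 2, 0, 0, 0); (0, 2, 0, 0, 0))


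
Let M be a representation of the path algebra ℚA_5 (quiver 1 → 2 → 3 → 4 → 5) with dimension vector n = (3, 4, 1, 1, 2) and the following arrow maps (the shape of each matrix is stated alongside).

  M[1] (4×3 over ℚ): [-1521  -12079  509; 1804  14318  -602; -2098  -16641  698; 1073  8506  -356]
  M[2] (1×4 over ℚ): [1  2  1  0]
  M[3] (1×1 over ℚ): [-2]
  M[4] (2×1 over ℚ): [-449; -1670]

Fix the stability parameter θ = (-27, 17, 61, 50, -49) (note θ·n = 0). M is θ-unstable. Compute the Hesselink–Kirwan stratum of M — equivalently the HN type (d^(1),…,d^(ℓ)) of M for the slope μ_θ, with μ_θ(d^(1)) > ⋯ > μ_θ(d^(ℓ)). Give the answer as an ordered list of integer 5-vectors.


Via rank(M_{q-1}∘⋯∘M_p): M ≅ I[1,2]^2, I[1,5], I[2,2], I[5,5].
μ_θ-semistable layers: μ^(1)=62/3; μ^(2)=17; μ^(3)=-27; μ^(4)=-49

((0, 0, 1, 1, 1); (0, 4, 0, 0, 0); (3, 0, 0, 0, 0); (0, 0, 0, 0, 1))


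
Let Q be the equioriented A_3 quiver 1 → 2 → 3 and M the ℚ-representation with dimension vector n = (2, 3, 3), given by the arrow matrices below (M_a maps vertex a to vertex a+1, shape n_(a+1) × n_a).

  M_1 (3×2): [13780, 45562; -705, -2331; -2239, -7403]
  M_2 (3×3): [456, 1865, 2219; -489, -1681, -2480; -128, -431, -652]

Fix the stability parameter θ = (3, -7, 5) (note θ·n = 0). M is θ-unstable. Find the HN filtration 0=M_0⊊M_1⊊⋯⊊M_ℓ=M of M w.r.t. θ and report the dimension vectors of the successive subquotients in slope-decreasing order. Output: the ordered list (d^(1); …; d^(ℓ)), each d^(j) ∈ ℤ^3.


Interval decomposition of M: I[1,3]^2, I[2,3].
HN type (ℓ=3): μ^(1)=5; μ^(2)=-2; μ^(3)=-7

((0, 0, 3); (2, 2, 0); (0, 1, 0))


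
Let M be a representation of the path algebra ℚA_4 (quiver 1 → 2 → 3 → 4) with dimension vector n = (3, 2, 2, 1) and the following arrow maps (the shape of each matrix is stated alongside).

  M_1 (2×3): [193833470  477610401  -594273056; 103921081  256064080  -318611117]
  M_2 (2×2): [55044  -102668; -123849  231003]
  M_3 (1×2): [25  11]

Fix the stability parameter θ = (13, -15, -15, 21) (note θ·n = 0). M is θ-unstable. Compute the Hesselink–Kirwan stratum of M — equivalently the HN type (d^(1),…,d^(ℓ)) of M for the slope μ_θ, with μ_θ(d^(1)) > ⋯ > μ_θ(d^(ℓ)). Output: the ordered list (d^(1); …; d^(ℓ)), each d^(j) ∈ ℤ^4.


Via rank(M_{q-1}∘⋯∘M_p): M ≅ I[1,1], I[1,2], I[1,4], I[3,3].
μ_θ-semistable layers: μ^(1)=21; μ^(2)=13; μ^(3)=-1; μ^(4)=-17/3; μ^(5)=-15

((0, 0, 0, 1); (1, 0, 0, 0); (1, 1, 0, 0); (1, 1, 1, 0); (0, 0, 1, 0))


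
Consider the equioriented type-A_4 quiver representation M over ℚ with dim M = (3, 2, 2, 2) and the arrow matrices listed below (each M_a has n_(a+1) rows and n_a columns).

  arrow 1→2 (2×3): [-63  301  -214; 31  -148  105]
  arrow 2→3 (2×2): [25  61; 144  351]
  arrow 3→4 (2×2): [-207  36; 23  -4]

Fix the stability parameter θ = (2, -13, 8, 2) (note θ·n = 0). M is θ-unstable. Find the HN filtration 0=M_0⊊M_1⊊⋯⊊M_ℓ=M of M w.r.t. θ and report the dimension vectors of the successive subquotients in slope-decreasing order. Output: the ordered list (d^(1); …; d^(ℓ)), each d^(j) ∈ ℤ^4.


Via rank(M_{q-1}∘⋯∘M_p): M ≅ I[1,1], I[1,3], I[1,4], I[4,4].
μ_θ-semistable layers: μ^(1)=8; μ^(2)=5; μ^(3)=2; μ^(4)=-11/2

((0, 0, 1, 0); (0, 0, 1, 1); (1, 0, 0, 1); (2, 2, 0, 0))
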